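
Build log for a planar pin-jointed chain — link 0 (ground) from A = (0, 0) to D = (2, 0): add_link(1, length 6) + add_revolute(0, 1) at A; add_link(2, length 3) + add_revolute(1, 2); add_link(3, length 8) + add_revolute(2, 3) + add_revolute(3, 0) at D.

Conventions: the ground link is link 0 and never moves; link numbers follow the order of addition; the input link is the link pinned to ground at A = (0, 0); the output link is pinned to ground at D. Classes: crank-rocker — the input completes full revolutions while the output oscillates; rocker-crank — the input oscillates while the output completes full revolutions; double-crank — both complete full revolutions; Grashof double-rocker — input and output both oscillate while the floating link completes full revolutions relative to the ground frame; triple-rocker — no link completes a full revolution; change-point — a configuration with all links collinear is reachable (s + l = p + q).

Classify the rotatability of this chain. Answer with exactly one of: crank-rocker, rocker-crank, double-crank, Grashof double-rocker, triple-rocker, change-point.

lengths: ground=2, input=6, coupler=3, output=8
sorted: s=2 (shortest), l=8 (longest), p+q=9
s + l = 10 vs p + q = 9
s + l > p + q → non-Grashof → no link fully rotates → triple-rocker

triple-rocker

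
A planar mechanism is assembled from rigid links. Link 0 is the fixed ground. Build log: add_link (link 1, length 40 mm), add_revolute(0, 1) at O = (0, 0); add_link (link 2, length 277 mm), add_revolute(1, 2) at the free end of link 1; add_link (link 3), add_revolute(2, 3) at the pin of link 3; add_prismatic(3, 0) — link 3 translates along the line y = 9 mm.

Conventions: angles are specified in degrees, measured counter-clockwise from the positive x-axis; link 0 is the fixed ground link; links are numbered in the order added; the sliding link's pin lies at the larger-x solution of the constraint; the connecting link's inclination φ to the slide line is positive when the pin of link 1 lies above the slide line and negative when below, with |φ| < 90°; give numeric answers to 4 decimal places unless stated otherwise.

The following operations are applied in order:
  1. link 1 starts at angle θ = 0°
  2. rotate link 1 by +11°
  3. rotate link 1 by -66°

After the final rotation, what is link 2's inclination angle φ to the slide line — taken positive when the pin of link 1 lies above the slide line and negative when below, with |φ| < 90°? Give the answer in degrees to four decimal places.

geometry: r = 40 mm, L = 277 mm, e = 9 mm; θ starts at 0°
rotate link 1 by +11°: θ ← 0° +11° = 11°
rotate link 1 by -66°: θ ← 11° -66° = -55°
h = r sin θ − e = -32.766082 − 9 = -41.766082
sin φ = h / L = -41.766082 / 277 = -0.15078008
φ = arcsin(-0.15078008) = -8.672136°

-8.6721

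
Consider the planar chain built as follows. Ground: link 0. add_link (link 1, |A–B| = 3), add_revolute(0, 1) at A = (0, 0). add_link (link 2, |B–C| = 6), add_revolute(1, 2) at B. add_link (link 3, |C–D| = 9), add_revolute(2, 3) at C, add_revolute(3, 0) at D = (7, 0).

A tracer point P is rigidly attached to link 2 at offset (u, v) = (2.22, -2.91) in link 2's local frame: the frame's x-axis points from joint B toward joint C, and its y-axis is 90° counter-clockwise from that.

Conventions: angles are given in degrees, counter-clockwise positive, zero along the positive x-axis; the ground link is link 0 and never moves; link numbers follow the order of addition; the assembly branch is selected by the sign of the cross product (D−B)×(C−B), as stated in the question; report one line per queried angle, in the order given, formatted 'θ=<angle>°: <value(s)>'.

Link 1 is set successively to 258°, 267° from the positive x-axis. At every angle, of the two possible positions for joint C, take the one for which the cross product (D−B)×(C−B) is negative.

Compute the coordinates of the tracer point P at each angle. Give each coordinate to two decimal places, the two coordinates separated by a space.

A=(0,0), D=(7.00,0)
θ=258°: B = A + 3.00·(cos258°, sin258°) = (-0.6237, -2.9344)
θ=258°: |BD| = 8.1690
θ=258°: circle(B,6.00) ∩ circle(D,9.00): a=1.3302, h=5.8507
θ=258°:   candidates: C₊=(-1.4840,3.0036) cross=47.794; C₋=(2.7193,-7.9168) cross=-47.794
θ=258°:   branch - wants cross < 0 → take C=(2.7193,-7.9168) (cross=-47.794)
θ=258°: ex = (C−B)/|BC| = (0.5572,-0.8304); ey = (0.8304,0.5572)
θ=258°: P = B + 2.22·ex + -2.91·ey = (-1.8032,-6.3993)
θ=267°: B = A + 3.00·(cos267°, sin267°) = (-0.1570, -2.9959)
θ=267°: |BD| = 7.7587
θ=267°: circle(B,6.00) ∩ circle(D,9.00): a=0.9794, h=5.9195
θ=267°:   candidates: C₊=(-1.5393,2.8427) cross=45.928; C₋=(3.0322,-8.0781) cross=-45.928
θ=267°:   branch - wants cross < 0 → take C=(3.0322,-8.0781) (cross=-45.928)
θ=267°: ex = (C−B)/|BC| = (0.5315,-0.8470); ey = (0.8470,0.5315)
θ=267°: P = B + 2.22·ex + -2.91·ey = (-1.4419,-6.4231)

θ=258°: -1.80 -6.40
θ=267°: -1.44 -6.42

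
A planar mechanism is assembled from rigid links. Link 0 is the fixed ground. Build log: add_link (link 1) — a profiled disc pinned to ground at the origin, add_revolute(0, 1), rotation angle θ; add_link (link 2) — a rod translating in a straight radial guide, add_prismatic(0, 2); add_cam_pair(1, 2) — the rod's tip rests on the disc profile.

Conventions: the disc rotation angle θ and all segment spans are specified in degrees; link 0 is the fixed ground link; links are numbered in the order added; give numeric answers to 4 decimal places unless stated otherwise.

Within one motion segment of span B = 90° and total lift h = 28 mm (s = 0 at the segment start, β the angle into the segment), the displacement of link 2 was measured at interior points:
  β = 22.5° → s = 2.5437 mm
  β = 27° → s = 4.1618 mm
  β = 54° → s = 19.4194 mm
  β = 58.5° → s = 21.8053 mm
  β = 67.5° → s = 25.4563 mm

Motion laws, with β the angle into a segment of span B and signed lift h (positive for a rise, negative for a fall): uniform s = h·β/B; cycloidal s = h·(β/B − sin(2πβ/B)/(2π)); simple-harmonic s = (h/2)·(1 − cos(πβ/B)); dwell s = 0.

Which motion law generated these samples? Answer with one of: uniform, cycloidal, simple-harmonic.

candidates at β/B = r: uniform s = h·r (linear in β); cycloidal s = h·(r − sin(2πr)/(2π)); simple-harmonic s = (h/2)(1 − cos(πr))
β=22.5°: printed 2.5437 | uniform 7.0000, cycloidal 2.5437, simple-harmonic 4.1005
β=27°: printed 4.1618 | uniform 8.4000, cycloidal 4.1618, simple-harmonic 5.7710
β=54°: printed 19.4194 | uniform 16.8000, cycloidal 19.4194, simple-harmonic 18.3262
β=58.5°: printed 21.8053 | uniform 18.2000, cycloidal 21.8053, simple-harmonic 20.3559
β=67.5°: printed 25.4563 | uniform 21.0000, cycloidal 25.4563, simple-harmonic 23.8995
only one law matches every sample → cycloidal

cycloidal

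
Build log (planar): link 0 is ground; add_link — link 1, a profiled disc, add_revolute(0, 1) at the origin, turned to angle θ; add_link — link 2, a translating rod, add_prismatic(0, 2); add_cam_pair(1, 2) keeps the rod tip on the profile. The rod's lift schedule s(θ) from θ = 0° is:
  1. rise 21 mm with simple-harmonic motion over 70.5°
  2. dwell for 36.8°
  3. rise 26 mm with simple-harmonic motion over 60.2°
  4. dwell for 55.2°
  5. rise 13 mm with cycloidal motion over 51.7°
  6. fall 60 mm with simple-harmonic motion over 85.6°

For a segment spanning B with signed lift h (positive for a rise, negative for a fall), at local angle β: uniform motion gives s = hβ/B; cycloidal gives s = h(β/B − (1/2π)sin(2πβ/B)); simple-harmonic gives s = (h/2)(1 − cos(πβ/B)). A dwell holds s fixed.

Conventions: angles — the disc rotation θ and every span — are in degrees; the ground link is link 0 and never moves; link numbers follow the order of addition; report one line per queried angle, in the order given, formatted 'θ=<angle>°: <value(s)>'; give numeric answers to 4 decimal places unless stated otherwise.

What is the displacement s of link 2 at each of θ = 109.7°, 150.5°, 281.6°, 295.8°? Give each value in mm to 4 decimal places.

seg 1 [0°–70.5°] simple-harmonic, h=21: full span → s += 21 → s = 21.0000
seg 2 [70.5°–107.3°] dwell: s stays 21.0000
seg 3 [107.3°–167.5°] simple-harmonic, h=26: θ=109.7° here. β=2.4, B=60.2. 26/2·(1 − cos(π·0.0399)) = 0.1018 → s = 21.1018
seg 3 [107.3°–167.5°] simple-harmonic, h=26: θ=150.5° here. β=43.2, B=60.2. 26/2·(1 − cos(π·0.7176)) = 21.2110 → s = 42.2110
seg 3 [107.3°–167.5°] simple-harmonic, h=26: full span → s += 26 → s = 47.0000
seg 4 [167.5°–222.7°] dwell: s stays 47.0000
seg 5 [222.7°–274.4°] cycloidal, h=13: full span → s += 13 → s = 60.0000
seg 6 [274.4°–360°] simple-harmonic, h=-60: θ=281.6° here. β=7.2, B=85.6. -60/2·(1 − cos(π·0.0841)) = -1.0413 → s = 58.9587
seg 6 [274.4°–360°] simple-harmonic, h=-60: θ=295.8° here. β=21.4, B=85.6. -60/2·(1 − cos(π·0.2500)) = -8.7868 → s = 51.2132

θ=109.7°: 21.1018
θ=150.5°: 42.2110
θ=281.6°: 58.9587
θ=295.8°: 51.2132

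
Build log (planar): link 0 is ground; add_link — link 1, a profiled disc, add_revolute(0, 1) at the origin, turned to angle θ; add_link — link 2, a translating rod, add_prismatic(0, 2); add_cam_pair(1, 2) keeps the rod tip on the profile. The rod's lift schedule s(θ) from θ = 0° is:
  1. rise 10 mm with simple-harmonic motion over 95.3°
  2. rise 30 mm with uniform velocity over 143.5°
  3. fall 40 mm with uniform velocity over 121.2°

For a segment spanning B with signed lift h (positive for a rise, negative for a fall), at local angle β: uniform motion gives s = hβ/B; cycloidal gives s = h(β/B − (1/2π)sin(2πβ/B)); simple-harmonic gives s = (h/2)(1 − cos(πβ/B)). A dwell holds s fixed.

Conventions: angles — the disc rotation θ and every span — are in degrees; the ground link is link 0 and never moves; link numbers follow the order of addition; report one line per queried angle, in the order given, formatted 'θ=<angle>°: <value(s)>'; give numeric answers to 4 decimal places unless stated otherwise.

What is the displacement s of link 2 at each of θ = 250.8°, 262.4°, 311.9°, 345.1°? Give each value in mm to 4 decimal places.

seg 1 [0°–95.3°] simple-harmonic, h=10: full span → s += 10 → s = 10.0000
seg 2 [95.3°–238.8°] uniform, h=30: full span → s += 30 → s = 40.0000
seg 3 [238.8°–360°] uniform, h=-40: θ=250.8° here. β=12, B=121.2. -40·12/121.2 = -3.9604 → s = 36.0396
seg 3 [238.8°–360°] uniform, h=-40: θ=262.4° here. β=23.6, B=121.2. -40·23.6/121.2 = -7.7888 → s = 32.2112
seg 3 [238.8°–360°] uniform, h=-40: θ=311.9° here. β=73.1, B=121.2. -40·73.1/121.2 = -24.1254 → s = 15.8746
seg 3 [238.8°–360°] uniform, h=-40: θ=345.1° here. β=106.3, B=121.2. -40·106.3/121.2 = -35.0825 → s = 4.9175

θ=250.8°: 36.0396
θ=262.4°: 32.2112
θ=311.9°: 15.8746
θ=345.1°: 4.9175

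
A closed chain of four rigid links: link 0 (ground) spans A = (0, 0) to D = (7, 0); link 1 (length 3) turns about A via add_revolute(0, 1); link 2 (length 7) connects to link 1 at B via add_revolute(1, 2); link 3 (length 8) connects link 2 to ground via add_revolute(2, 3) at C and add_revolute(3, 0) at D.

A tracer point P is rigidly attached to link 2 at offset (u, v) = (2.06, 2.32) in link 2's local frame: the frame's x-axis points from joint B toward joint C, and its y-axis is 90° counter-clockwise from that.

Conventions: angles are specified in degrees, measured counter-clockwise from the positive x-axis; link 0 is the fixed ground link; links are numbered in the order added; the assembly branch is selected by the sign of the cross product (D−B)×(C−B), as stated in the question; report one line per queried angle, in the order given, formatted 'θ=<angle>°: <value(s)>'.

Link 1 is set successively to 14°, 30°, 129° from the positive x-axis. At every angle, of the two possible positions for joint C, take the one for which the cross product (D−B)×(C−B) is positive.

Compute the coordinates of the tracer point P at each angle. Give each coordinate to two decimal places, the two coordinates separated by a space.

A=(0,0), D=(7.00,0)
θ=14°: B = A + 3.00·(cos14°, sin14°) = (2.9109, 0.7258)
θ=14°: |BD| = 4.1530
θ=14°: circle(B,7.00) ∩ circle(D,8.00): a=0.2706, h=6.9948
θ=14°:   candidates: C₊=(4.3997,7.5656) cross=29.049; C₋=(1.9549,-6.2087) cross=-29.049
θ=14°:   branch + wants cross > 0 → take C=(4.3997,7.5656) (cross=29.049)
θ=14°: ex = (C−B)/|BC| = (0.2127,0.9771); ey = (-0.9771,0.2127)
θ=14°: P = B + 2.06·ex + 2.32·ey = (1.0821,3.2321)
θ=30°: B = A + 3.00·(cos30°, sin30°) = (2.5981, 1.5000)
θ=30°: |BD| = 4.6505
θ=30°: circle(B,7.00) ∩ circle(D,8.00): a=0.7125, h=6.9636
θ=30°:   candidates: C₊=(5.5186,7.8616) cross=32.384; C₋=(1.0264,-5.3213) cross=-32.384
θ=30°:   branch + wants cross > 0 → take C=(5.5186,7.8616) (cross=32.384)
θ=30°: ex = (C−B)/|BC| = (0.4172,0.9088); ey = (-0.9088,0.4172)
θ=30°: P = B + 2.06·ex + 2.32·ey = (1.3491,4.3401)
θ=129°: B = A + 3.00·(cos129°, sin129°) = (-1.8880, 2.3314)
θ=129°: |BD| = 9.1887
θ=129°: circle(B,7.00) ∩ circle(D,8.00): a=3.7781, h=5.8929
θ=129°:   candidates: C₊=(3.2617,7.0728) cross=54.148; C₋=(0.2713,-4.3272) cross=-54.148
θ=129°:   branch + wants cross > 0 → take C=(3.2617,7.0728) (cross=54.148)
θ=129°: ex = (C−B)/|BC| = (0.7357,0.6773); ey = (-0.6773,0.7357)
θ=129°: P = B + 2.06·ex + 2.32·ey = (-1.9439,5.4335)

θ=14°: 1.08 3.23
θ=30°: 1.35 4.34
θ=129°: -1.94 5.43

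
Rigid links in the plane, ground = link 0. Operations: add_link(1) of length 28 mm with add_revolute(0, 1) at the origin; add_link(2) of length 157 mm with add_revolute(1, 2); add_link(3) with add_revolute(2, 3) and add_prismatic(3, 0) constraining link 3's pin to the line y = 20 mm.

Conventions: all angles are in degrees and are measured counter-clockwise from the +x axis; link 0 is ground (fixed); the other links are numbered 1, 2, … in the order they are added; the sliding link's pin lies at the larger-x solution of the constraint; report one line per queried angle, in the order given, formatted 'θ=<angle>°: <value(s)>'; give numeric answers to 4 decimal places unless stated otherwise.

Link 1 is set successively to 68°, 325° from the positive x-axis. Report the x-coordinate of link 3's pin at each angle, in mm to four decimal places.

geometry: r = 28 mm, L = 157 mm, e = 20 mm
θ=68°: crank pin P = (r cos θ, r sin θ) = (10.488985, 25.961148)
θ=68°: h = r sin θ − e = 25.961148 − 20 = 5.961148
θ=68°: x = r cos θ + √(L² − h²) = 10.488985 + 156.886789 = 167.375774
θ=325°: crank pin P = (r cos θ, r sin θ) = (22.936257, -16.060140)
θ=325°: h = r sin θ − e = -16.060140 − 20 = -36.060140
θ=325°: x = r cos θ + √(L² − h²) = 22.936257 + 152.802704 = 175.738961

θ=68°: 167.3758
θ=325°: 175.7390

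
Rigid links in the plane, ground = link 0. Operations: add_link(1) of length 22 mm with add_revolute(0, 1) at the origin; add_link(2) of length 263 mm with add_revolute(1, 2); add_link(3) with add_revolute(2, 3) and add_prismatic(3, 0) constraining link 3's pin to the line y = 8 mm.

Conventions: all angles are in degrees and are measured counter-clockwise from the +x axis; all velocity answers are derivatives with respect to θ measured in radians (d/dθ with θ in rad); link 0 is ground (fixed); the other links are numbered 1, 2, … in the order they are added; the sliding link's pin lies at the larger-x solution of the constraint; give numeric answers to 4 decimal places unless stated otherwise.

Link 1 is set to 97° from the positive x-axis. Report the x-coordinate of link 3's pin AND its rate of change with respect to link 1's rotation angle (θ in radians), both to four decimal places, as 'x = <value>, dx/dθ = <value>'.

geometry: r = 22 mm, L = 263 mm, e = 8 mm
crank pin P = (r cos θ, r sin θ) = (-2.681126, 21.836015)
h = r sin θ − e = 21.836015 − 8 = 13.836015
x = r cos θ + √(L² − h²) = -2.681126 + 262.635802 = 259.954677
dx/dθ = −r sin θ − h·r cos θ/√(L² − h²) (θ in radians; h = 13.836015) = -21.694770

x = 259.9547, dx/dθ = -21.6948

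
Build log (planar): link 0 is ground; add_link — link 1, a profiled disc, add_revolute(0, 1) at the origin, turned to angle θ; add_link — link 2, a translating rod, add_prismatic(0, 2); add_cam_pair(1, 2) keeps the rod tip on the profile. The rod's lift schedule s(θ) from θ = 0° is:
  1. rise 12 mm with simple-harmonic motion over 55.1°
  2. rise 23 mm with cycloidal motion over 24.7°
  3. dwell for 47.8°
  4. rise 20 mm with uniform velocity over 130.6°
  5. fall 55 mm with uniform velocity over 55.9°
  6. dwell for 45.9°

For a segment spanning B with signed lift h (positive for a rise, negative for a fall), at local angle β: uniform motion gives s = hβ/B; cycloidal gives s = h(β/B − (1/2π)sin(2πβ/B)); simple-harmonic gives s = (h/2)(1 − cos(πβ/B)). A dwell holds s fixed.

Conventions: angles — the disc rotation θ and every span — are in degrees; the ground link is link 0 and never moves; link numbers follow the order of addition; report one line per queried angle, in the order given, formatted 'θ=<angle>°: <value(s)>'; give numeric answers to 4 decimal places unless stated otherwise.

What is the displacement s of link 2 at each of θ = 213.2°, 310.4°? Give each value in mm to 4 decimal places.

seg 1 [0°–55.1°] simple-harmonic, h=12: full span → s += 12 → s = 12.0000
seg 2 [55.1°–79.8°] cycloidal, h=23: full span → s += 23 → s = 35.0000
seg 3 [79.8°–127.6°] dwell: s stays 35.0000
seg 4 [127.6°–258.2°] uniform, h=20: θ=213.2° here. β=85.6, B=130.6. 20·85.6/130.6 = 13.1087 → s = 48.1087
seg 4 [127.6°–258.2°] uniform, h=20: full span → s += 20 → s = 55.0000
seg 5 [258.2°–314.1°] uniform, h=-55: θ=310.4° here. β=52.2, B=55.9. -55·52.2/55.9 = -51.3596 → s = 3.6404

θ=213.2°: 48.1087
θ=310.4°: 3.6404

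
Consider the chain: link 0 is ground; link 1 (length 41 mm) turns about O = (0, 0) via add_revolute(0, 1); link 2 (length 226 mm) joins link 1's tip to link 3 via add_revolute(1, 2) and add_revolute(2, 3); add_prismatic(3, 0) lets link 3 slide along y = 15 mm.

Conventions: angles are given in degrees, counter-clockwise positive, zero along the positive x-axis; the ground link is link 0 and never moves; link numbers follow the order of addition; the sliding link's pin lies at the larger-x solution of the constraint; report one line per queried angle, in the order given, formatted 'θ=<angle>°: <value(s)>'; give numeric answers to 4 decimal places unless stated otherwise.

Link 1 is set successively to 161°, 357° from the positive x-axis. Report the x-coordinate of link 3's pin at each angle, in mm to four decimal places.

geometry: r = 41 mm, L = 226 mm, e = 15 mm
θ=161°: crank pin P = (r cos θ, r sin θ) = (-38.766262, 13.348294)
θ=161°: h = r sin θ − e = 13.348294 − 15 = -1.651706
θ=161°: x = r cos θ + √(L² − h²) = -38.766262 + 225.993964 = 187.227703
θ=357°: crank pin P = (r cos θ, r sin θ) = (40.943811, -2.145774)
θ=357°: h = r sin θ − e = -2.145774 − 15 = -17.145774
θ=357°: x = r cos θ + √(L² − h²) = 40.943811 + 225.348669 = 266.292479

θ=161°: 187.2277
θ=357°: 266.2925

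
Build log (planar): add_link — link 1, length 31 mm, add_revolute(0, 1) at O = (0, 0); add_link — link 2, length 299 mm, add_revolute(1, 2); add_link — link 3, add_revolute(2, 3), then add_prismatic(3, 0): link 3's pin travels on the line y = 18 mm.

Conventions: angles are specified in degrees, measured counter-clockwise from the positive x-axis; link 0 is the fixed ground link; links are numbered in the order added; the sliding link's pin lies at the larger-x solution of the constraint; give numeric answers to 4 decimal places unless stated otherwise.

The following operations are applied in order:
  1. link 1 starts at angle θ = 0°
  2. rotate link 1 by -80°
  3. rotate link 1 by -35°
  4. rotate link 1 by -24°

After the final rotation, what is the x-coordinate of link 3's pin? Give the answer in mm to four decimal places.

geometry: r = 31 mm, L = 299 mm, e = 18 mm; θ starts at 0°
rotate link 1 by -80°: θ ← 0° -80° = -80°
rotate link 1 by -35°: θ ← -80° -35° = -115°
rotate link 1 by -24°: θ ← -115° -24° = -139°
crank pin P = (r cos θ, r sin θ) = (-23.395997, -20.337830)
h = r sin θ − e = -20.337830 − 18 = -38.337830
x = r cos θ + √(L² − h²) = -23.395997 + 296.531973 = 273.135976

273.1360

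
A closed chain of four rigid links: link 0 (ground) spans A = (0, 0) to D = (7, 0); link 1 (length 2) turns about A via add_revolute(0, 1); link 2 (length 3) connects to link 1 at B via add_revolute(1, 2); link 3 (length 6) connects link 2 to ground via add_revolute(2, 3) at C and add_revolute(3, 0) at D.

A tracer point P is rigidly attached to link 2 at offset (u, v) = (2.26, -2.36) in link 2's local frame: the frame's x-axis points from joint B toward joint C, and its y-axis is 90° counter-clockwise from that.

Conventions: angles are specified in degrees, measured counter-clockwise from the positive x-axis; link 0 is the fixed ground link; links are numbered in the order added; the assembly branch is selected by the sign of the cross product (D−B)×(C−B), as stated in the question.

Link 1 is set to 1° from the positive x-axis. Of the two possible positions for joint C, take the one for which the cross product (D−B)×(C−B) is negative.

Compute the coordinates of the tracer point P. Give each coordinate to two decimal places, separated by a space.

A=(0,0), D=(7.00,0)
B = A + 2.00·(cos1°, sin1°) = (1.9997, 0.0349)
|BD| = 5.0004
circle(B,3.00) ∩ circle(D,6.00): a=-0.1996, h=2.9934
  candidates: C₊=(1.8210,3.0296) cross=14.968; C₋=(1.7792,-2.9570) cross=-14.968
  branch - wants cross < 0 → take C=(1.7792,-2.9570) (cross=-14.968)
ex = (C−B)/|BC| = (-0.0735,-0.9973); ey = (0.9973,-0.0735)
P = B + 2.26·ex + -2.36·ey = (-0.5200,-2.0456)

-0.52 -2.05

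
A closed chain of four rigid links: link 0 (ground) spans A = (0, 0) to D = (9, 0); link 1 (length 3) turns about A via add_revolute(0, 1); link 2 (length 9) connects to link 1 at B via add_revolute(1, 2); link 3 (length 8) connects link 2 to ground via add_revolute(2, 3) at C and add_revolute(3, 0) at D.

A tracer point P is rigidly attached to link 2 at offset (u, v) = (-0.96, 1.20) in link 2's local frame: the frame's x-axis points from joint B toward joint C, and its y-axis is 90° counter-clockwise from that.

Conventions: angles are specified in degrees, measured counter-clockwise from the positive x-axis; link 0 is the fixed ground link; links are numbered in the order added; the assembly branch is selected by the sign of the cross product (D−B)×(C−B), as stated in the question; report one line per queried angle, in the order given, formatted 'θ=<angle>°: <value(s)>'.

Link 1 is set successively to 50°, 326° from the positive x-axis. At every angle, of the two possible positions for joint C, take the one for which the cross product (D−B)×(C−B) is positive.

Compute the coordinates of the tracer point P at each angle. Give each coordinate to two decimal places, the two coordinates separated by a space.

A=(0,0), D=(9.00,0)
θ=50°: B = A + 3.00·(cos50°, sin50°) = (1.9284, 2.2981)
θ=50°: |BD| = 7.4357
θ=50°: circle(B,9.00) ∩ circle(D,8.00): a=4.8610, h=7.5744
θ=50°:   candidates: C₊=(8.8923,7.9993) cross=56.321; C₋=(4.2104,-6.4078) cross=-56.321
θ=50°:   branch + wants cross > 0 → take C=(8.8923,7.9993) (cross=56.321)
θ=50°: ex = (C−B)/|BC| = (0.7738,0.6335); ey = (-0.6335,0.7738)
θ=50°: P = B + -0.96·ex + 1.20·ey = (0.4254,2.6185)
θ=326°: B = A + 3.00·(cos326°, sin326°) = (2.4871, -1.6776)
θ=326°: |BD| = 6.7255
θ=326°: circle(B,9.00) ∩ circle(D,8.00): a=4.6266, h=7.7198
θ=326°:   candidates: C₊=(5.0419,6.9522) cross=51.919; C₋=(8.8930,-7.9993) cross=-51.919
θ=326°:   branch + wants cross > 0 → take C=(5.0419,6.9522) (cross=51.919)
θ=326°: ex = (C−B)/|BC| = (0.2839,0.9589); ey = (-0.9589,0.2839)
θ=326°: P = B + -0.96·ex + 1.20·ey = (1.0640,-2.2575)

θ=50°: 0.43 2.62
θ=326°: 1.06 -2.26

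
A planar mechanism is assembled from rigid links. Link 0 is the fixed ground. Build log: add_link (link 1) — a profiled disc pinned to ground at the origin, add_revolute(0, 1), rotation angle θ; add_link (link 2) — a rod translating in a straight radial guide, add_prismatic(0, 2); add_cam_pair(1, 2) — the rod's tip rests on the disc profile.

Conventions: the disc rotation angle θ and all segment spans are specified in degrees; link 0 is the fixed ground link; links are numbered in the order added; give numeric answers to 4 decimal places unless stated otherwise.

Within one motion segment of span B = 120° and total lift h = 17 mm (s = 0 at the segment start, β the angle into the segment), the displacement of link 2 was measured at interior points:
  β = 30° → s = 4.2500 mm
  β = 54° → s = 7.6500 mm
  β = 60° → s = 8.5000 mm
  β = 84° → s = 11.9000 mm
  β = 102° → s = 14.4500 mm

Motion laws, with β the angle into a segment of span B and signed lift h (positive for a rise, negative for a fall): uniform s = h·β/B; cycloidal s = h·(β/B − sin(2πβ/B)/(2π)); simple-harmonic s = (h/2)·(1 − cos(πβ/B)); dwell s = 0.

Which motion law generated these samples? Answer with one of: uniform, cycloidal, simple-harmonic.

candidates at β/B = r: uniform s = h·r (linear in β); cycloidal s = h·(r − sin(2πr)/(2π)); simple-harmonic s = (h/2)(1 − cos(πr))
β=30°: printed 4.2500 | uniform 4.2500, cycloidal 1.5444, simple-harmonic 2.4896
β=54°: printed 7.6500 | uniform 7.6500, cycloidal 6.8139, simple-harmonic 7.1703
β=60°: printed 8.5000 | uniform 8.5000, cycloidal 8.5000, simple-harmonic 8.5000
β=84°: printed 11.9000 | uniform 11.9000, cycloidal 14.4732, simple-harmonic 13.4962
β=102°: printed 14.4500 | uniform 14.4500, cycloidal 16.6389, simple-harmonic 16.0736
only one law matches every sample → uniform

uniform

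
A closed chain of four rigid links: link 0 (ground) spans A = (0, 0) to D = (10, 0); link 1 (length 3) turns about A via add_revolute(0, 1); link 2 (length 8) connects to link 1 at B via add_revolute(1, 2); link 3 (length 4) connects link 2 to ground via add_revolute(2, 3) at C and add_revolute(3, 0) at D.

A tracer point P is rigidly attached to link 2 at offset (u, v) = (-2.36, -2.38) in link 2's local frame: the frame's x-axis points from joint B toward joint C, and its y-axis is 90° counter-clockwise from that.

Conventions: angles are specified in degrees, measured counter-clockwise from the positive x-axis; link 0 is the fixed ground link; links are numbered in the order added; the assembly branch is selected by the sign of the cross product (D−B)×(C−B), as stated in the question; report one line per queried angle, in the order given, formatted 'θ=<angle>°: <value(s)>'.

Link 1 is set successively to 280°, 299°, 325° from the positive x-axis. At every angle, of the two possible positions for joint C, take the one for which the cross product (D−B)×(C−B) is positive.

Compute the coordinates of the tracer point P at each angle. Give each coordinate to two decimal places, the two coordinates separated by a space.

A=(0,0), D=(10.00,0)
θ=280°: B = A + 3.00·(cos280°, sin280°) = (0.5209, -2.9544)
θ=280°: |BD| = 9.9288
θ=280°: circle(B,8.00) ∩ circle(D,4.00): a=7.3816, h=3.0841
θ=280°:   candidates: C₊=(6.6505,2.1865) cross=30.622; C₋=(8.4859,-3.7024) cross=-30.622
θ=280°:   branch + wants cross > 0 → take C=(6.6505,2.1865) (cross=30.622)
θ=280°: ex = (C−B)/|BC| = (0.7662,0.6426); ey = (-0.6426,0.7662)
θ=280°: P = B + -2.36·ex + -2.38·ey = (0.2422,-6.2945)
θ=299°: B = A + 3.00·(cos299°, sin299°) = (1.4544, -2.6239)
θ=299°: |BD| = 8.9393
θ=299°: circle(B,8.00) ∩ circle(D,4.00): a=7.1544, h=3.5797
θ=299°:   candidates: C₊=(7.2430,2.8981) cross=32.000; C₋=(9.3444,-3.9459) cross=-32.000
θ=299°:   branch + wants cross > 0 → take C=(7.2430,2.8981) (cross=32.000)
θ=299°: ex = (C−B)/|BC| = (0.7236,0.6902); ey = (-0.6902,0.7236)
θ=299°: P = B + -2.36·ex + -2.38·ey = (1.3896,-5.9749)
θ=325°: B = A + 3.00·(cos325°, sin325°) = (2.4575, -1.7207)
θ=325°: |BD| = 7.7363
θ=325°: circle(B,8.00) ∩ circle(D,4.00): a=6.9704, h=3.9260
θ=325°:   candidates: C₊=(8.3800,3.6573) cross=30.373; C₋=(10.1265,-3.9980) cross=-30.373
θ=325°:   branch + wants cross > 0 → take C=(8.3800,3.6573) (cross=30.373)
θ=325°: ex = (C−B)/|BC| = (0.7403,0.6723); ey = (-0.6723,0.7403)
θ=325°: P = B + -2.36·ex + -2.38·ey = (2.3103,-5.0692)

θ=280°: 0.24 -6.29
θ=299°: 1.39 -5.97
θ=325°: 2.31 -5.07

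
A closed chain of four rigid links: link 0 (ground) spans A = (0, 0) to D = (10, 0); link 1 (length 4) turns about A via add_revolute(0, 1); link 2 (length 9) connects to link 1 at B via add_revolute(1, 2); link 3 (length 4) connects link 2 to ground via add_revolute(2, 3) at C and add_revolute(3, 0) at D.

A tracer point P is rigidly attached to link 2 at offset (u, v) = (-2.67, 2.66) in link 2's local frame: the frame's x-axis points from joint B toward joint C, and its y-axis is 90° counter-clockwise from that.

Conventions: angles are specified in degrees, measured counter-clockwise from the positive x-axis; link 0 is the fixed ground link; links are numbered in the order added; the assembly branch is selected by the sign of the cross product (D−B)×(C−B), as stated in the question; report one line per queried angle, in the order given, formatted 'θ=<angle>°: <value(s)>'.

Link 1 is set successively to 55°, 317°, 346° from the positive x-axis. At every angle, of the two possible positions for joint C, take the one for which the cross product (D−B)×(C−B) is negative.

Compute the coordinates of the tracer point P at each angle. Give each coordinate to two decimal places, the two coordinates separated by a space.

A=(0,0), D=(10.00,0)
θ=55°: B = A + 4.00·(cos55°, sin55°) = (2.2943, 3.2766)
θ=55°: |BD| = 8.3734
θ=55°: circle(B,9.00) ∩ circle(D,4.00): a=8.0680, h=3.9883
θ=55°:   candidates: C₊=(11.2797,3.7898) cross=33.396; C₋=(8.1583,-3.5508) cross=-33.396
θ=55°:   branch - wants cross < 0 → take C=(8.1583,-3.5508) (cross=-33.396)
θ=55°: ex = (C−B)/|BC| = (0.6516,-0.7586); ey = (0.7586,0.6516)
θ=55°: P = B + -2.67·ex + 2.66·ey = (2.5725,7.0352)
θ=317°: B = A + 4.00·(cos317°, sin317°) = (2.9254, -2.7280)
θ=317°: |BD| = 7.5823
θ=317°: circle(B,9.00) ∩ circle(D,4.00): a=8.0774, h=3.9692
θ=317°:   candidates: C₊=(9.0339,3.8816) cross=30.096; C₋=(11.8900,-3.5253) cross=-30.096
θ=317°:   branch - wants cross < 0 → take C=(11.8900,-3.5253) (cross=-30.096)
θ=317°: ex = (C−B)/|BC| = (0.9961,-0.0886); ey = (0.0886,0.9961)
θ=317°: P = B + -2.67·ex + 2.66·ey = (0.5016,0.1581)
θ=346°: B = A + 4.00·(cos346°, sin346°) = (3.8812, -0.9677)
θ=346°: |BD| = 6.1949
θ=346°: circle(B,9.00) ∩ circle(D,4.00): a=8.3437, h=3.3738
θ=346°:   candidates: C₊=(11.5955,3.6680) cross=20.900; C₋=(12.6495,-2.9967) cross=-20.900
θ=346°:   branch - wants cross < 0 → take C=(12.6495,-2.9967) (cross=-20.900)
θ=346°: ex = (C−B)/|BC| = (0.9743,-0.2254); ey = (0.2254,0.9743)
θ=346°: P = B + -2.67·ex + 2.66·ey = (1.8796,2.2258)

θ=55°: 2.57 7.04
θ=317°: 0.50 0.16
θ=346°: 1.88 2.23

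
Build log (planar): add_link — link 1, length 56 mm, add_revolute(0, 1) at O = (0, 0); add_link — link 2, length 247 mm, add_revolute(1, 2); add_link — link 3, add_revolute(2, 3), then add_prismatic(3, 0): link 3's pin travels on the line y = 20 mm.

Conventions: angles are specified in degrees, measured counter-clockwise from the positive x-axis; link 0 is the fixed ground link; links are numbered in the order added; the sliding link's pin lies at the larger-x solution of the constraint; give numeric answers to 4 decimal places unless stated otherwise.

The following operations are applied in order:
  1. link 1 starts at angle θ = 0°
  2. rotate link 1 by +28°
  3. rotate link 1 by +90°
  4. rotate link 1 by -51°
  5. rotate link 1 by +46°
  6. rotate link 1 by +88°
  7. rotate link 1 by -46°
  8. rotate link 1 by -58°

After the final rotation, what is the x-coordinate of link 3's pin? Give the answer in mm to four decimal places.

geometry: r = 56 mm, L = 247 mm, e = 20 mm; θ starts at 0°
rotate link 1 by +28°: θ ← 0° +28° = 28°
rotate link 1 by +90°: θ ← 28° +90° = 118°
rotate link 1 by -51°: θ ← 118° -51° = 67°
rotate link 1 by +46°: θ ← 67° +46° = 113°
rotate link 1 by +88°: θ ← 113° +88° = 201°
rotate link 1 by -46°: θ ← 201° -46° = 155°
rotate link 1 by -58°: θ ← 155° -58° = 97°
crank pin P = (r cos θ, r sin θ) = (-6.824683, 55.582584)
h = r sin θ − e = 55.582584 − 20 = 35.582584
x = r cos θ + √(L² − h²) = -6.824683 + 244.423566 = 237.598883

237.5989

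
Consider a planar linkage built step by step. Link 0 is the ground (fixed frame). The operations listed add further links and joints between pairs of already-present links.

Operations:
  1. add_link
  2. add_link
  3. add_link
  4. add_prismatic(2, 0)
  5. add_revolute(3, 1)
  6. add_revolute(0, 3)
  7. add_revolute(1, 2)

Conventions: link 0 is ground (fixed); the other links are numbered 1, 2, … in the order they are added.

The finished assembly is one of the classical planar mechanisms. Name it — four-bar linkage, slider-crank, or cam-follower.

links: 4 (incl. ground); joints: 3 revolute, 1 prismatic, 0 higher (cam) pair, forming one closed loop
4 links, 3 revolutes + 1 prismatic in one loop → slider-crank

slider-crank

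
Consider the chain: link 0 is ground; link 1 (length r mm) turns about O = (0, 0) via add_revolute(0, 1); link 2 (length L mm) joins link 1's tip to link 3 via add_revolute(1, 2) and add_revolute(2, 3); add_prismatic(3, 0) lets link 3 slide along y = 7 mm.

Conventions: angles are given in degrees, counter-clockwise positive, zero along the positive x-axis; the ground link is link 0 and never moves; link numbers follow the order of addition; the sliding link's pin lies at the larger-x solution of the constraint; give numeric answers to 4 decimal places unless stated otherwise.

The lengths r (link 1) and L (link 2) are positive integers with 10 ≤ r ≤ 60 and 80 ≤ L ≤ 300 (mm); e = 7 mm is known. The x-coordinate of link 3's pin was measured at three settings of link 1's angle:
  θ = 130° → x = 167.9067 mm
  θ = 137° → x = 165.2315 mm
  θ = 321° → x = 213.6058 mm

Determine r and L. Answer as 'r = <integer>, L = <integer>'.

constraint per measurement: (x − r cos θ)² + (r sin θ − e)² = L²
subtracting the θ₁ and θ₂ equations cancels the r² and L² terms:
r = (x₁² − x₂²) / (2[(x₁cos θ₁ + e sin θ₁) − (x₂cos θ₂ + e sin θ₂)]) = 33.0014 → r = 33
L² = (x₁ − r cos θ₁)² + (r sin θ₁ − e)² = 36100.0182 → L = 190.0000 → L = 190
check at θ₃=321°: x = 213.6058 (printed 213.6058) ✓

r = 33, L = 190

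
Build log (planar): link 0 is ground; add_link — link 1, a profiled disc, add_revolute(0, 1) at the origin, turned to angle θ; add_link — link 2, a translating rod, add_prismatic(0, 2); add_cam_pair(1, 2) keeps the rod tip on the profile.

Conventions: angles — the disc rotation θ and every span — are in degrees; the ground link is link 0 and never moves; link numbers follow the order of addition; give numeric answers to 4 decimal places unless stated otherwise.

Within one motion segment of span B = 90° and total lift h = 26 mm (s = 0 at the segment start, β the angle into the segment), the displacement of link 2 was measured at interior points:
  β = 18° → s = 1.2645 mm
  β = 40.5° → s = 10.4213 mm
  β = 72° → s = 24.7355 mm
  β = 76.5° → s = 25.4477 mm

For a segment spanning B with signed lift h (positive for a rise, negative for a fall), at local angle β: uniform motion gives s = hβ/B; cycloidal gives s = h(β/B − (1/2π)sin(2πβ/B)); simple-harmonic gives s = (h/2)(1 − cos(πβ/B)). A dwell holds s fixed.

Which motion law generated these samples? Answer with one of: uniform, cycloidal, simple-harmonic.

candidates at β/B = r: uniform s = h·r (linear in β); cycloidal s = h·(r − sin(2πr)/(2π)); simple-harmonic s = (h/2)(1 − cos(πr))
β=18°: printed 1.2645 | uniform 5.2000, cycloidal 1.2645, simple-harmonic 2.4828
β=40.5°: printed 10.4213 | uniform 11.7000, cycloidal 10.4213, simple-harmonic 10.9664
β=72°: printed 24.7355 | uniform 20.8000, cycloidal 24.7355, simple-harmonic 23.5172
β=76.5°: printed 25.4477 | uniform 22.1000, cycloidal 25.4477, simple-harmonic 24.5831
only one law matches every sample → cycloidal

cycloidal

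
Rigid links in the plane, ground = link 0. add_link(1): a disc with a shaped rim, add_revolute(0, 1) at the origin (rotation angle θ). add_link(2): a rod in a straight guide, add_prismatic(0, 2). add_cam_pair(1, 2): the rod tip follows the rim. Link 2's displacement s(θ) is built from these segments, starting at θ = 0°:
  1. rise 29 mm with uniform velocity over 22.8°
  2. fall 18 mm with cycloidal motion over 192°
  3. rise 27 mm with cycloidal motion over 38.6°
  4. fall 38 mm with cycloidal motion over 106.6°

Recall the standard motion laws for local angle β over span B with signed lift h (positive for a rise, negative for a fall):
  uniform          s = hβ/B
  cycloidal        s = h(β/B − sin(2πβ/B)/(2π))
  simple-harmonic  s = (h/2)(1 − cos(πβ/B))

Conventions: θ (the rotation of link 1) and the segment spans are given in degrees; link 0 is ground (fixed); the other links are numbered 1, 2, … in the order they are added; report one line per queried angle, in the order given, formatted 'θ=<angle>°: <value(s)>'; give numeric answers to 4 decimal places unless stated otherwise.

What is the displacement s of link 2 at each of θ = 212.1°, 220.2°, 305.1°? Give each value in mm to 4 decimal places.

segment 1 (0° to 22.8°, uniform, h = 29) is passed completely: s = 0.0000 + (29) = 29.0000
θ = 212.1° falls in segment 2 (22.8° to 214.8°, cycloidal, h = -18): β = 212.1 − 22.8 = 189.3°, B = 192°; Δs = -18·(0.9859 − sin(2π·0.9859)/(2π)) = -17.9997; s = 29.0000 − 17.9997 = 11.0003
segment 2 (22.8° to 214.8°, cycloidal, h = -18) is passed completely: s = 29.0000 + (-18) = 11.0000
θ = 220.2° falls in segment 3 (214.8° to 253.4°, cycloidal, h = 27): β = 220.2 − 214.8 = 5.4°, B = 38.6°; Δs = 27·(0.1399 − sin(2π·0.1399)/(2π)) = 0.4679; s = 11.0000 + 0.4679 = 11.4679
segment 3 (214.8° to 253.4°, cycloidal, h = 27) is passed completely: s = 11.0000 + (27) = 38.0000
θ = 305.1° falls in segment 4 (253.4° to 360°, cycloidal, h = -38): β = 305.1 − 253.4 = 51.7°, B = 106.6°; Δs = -38·(0.4850 − sin(2π·0.4850)/(2π)) = -17.8601; s = 38.0000 − 17.8601 = 20.1399

θ=212.1°: 11.0003
θ=220.2°: 11.4679
θ=305.1°: 20.1399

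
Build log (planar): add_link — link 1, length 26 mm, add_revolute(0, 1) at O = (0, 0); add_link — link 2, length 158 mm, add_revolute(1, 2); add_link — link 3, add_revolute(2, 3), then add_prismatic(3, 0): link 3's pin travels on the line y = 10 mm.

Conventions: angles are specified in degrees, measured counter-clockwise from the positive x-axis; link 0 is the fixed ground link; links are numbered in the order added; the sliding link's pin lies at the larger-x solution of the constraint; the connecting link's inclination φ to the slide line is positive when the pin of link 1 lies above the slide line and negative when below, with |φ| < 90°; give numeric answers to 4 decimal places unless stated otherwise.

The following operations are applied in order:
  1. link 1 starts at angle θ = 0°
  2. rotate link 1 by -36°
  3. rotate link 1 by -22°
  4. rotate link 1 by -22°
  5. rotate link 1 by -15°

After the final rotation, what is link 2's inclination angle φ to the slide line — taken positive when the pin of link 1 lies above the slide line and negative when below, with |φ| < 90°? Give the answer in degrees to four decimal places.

geometry: r = 26 mm, L = 158 mm, e = 10 mm; θ starts at 0°
rotate link 1 by -36°: θ ← 0° -36° = -36°
rotate link 1 by -22°: θ ← -36° -22° = -58°
rotate link 1 by -22°: θ ← -58° -22° = -80°
rotate link 1 by -15°: θ ← -80° -15° = -95°
h = r sin θ − e = -25.901062 − 10 = -35.901062
sin φ = h / L = -35.901062 / 158 = -0.22722191
φ = arcsin(-0.22722191) = -13.133569°

-13.1336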